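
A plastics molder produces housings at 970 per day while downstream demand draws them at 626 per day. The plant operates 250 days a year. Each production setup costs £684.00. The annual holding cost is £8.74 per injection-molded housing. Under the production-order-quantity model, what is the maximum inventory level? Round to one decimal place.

I_max ≈ 2,947.4 housings

Annual demand D = 626 × 250 = 156,500.
Production build-up factor (1 − d/p) = 1 − 626/970 = 0.3546.
Q* = √(2DS / (H(1 − d/p))) = √(2 × 156,500 × 684 / (8.74 × 0.3546)).
= √(214,092,000 / 3.0995) ≈ 8310.959.
Maximum inventory = Q*(1 − d/p) = 8310.959 × 0.3546 ≈ 2947.392.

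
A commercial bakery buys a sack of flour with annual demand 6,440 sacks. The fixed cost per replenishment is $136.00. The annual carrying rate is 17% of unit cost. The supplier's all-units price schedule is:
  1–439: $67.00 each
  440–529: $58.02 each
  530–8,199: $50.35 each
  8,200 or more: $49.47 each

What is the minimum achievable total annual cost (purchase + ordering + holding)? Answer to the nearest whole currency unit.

TC* ≈ $328,175

Holding cost per unit per year at price C is H = 0.17·C.
Candidates are each tier's EOQ (if it falls in that tier) and each price-break quantity.
EOQ at $67.00 = 392.2 (feasible in tier 1): TC = 6,440×$67.00 + (6,440/392.2)×136 + (392.2/2)×0.17×$67.00 = $435,946.73.
EOQ at $58.02 = 421.4 < 440, so use break Q=440: TC = 6,440×$58.02 + (6,440/440.0)×136 + (440.0/2)×0.17×$58.02 = $377,809.29.
EOQ at $50.35 = 452.4 < 530, so use break Q=530: TC = 6,440×$50.35 + (6,440/530.0)×136 + (530.0/2)×0.17×$50.35 = $328,174.80.
EOQ at $49.47 = 456.4 < 8200, so use break Q=8200: TC = 6,440×$49.47 + (6,440/8200.0)×136 + (8200.0/2)×0.17×$49.47 = $353,174.20.
Lowest total cost among the candidates is at Q = 530.0.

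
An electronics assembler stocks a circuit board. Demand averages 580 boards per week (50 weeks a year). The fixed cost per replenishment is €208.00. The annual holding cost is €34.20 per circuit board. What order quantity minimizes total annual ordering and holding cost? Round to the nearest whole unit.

Q* ≈ 594 boards

Annual demand D = 580 × 50 = 29,000.
EOQ = √(2DS / H) = √(2 × 29,000 × 208 / 34.2).
= √(12,064,000 / 34.2) = √352,748.538 ≈ 593.926.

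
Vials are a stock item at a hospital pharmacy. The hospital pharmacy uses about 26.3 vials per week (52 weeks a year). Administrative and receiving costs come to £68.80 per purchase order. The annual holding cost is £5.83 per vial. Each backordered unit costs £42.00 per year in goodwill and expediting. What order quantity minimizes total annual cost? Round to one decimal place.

Q* ≈ 191.7 vials

Annual demand D = 26.3 × 52 = 1,367.6.
With planned backorders, Q* = √(2DS/H) · √((H+B)/B).
√(2DS/H) = √(2 × 1,367.6 × 68.8 / 5.83) = 179.661.
√((H+B)/B) = √((5.83+42)/42) = 1.0672.
Q* ≈ 191.726.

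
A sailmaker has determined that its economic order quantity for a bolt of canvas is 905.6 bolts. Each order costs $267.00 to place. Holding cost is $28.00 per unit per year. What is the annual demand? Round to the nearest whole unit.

Invert the EOQ relation Q*² = 2DS/H.
From Q* = √(2DS/H): D = Q*²H / (2S) = 905.6² × 28 / (2 × 267) = 43002.094.

D ≈ 43,002 bolts per year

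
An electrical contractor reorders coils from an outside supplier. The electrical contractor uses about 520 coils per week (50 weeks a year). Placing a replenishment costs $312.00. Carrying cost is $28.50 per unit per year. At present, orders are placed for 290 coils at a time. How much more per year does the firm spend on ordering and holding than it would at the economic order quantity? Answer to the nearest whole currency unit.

Annual demand D = 520 × 50 = 26,000.
EOQ = √(2DS/H) = √(2 × 26,000 × 312 / 28.5) ≈ 754.50.
Cost at Q* = (D/Q*)S + (Q*/2)H = √(2DSH) ≈ $21,503.12.
Cost at Q = 290: (26,000/290)×312 + (290/2)×28.5 = $27,972.41 + $4,132.50 = $32,104.91.
Excess = $32,104.91 − $21,503.12 = $10,601.80.

Extra cost ≈ $10,602 per year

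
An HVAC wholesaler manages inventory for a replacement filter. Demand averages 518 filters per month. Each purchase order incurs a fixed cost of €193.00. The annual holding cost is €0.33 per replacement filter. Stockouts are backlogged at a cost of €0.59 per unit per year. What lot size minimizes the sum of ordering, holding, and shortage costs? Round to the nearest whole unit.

Q* ≈ 3,367 filters

Annual demand D = 518 × 12 = 6,216.
With planned backorders, Q* = √(2DS/H) · √((H+B)/B).
√(2DS/H) = √(2 × 6,216 × 193 / 0.33) = 2696.449.
√((H+B)/B) = √((0.33+0.59)/0.59) = 1.2487.
Q* ≈ 3367.132.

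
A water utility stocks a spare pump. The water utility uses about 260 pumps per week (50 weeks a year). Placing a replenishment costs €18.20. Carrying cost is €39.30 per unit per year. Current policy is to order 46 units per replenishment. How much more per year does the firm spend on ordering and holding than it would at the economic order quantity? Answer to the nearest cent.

Annual demand D = 260 × 50 = 13,000.
EOQ = √(2DS/H) = √(2 × 13,000 × 18.2 / 39.3) ≈ 109.73.
Cost at Q* = (D/Q*)S + (Q*/2)H = √(2DSH) ≈ €4,312.40.
Cost at Q = 46: (13,000/46)×18.2 + (46/2)×39.3 = €5,143.48 + €903.90 = €6,047.38.
Excess = €6,047.38 − €4,312.40 = €1,734.98.

Extra cost ≈ €1,734.98 per year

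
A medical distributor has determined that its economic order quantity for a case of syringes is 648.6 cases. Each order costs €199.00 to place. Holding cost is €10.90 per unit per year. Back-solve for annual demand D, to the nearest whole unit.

Invert the EOQ relation Q*² = 2DS/H.
From Q* = √(2DS/H): D = Q*²H / (2S) = 648.6² × 10.9 / (2 × 199) = 11521.189.

D ≈ 11,521 cases per year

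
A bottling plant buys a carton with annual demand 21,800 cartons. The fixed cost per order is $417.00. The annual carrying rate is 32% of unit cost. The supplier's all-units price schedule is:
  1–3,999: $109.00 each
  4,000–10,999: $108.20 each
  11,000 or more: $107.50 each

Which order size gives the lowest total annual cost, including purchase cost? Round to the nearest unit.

Q* ≈ 722 cartons

Holding cost per unit per year at price C is H = 0.32·C.
Evaluate total cost at each tier's feasible EOQ or, if the EOQ is below the tier, at the tier's minimum quantity.
EOQ at $109.00 = 722.0 (feasible in tier 1): TC = 21,800×$109.00 + (21,800/722.0)×417 + (722.0/2)×0.32×$109.00 = $2,401,382.54.
EOQ at $108.20 = 724.6 < 4000, so use break Q=4000: TC = 21,800×$108.20 + (21,800/4000.0)×417 + (4000.0/2)×0.32×$108.20 = $2,430,280.65.
EOQ at $107.50 = 727.0 < 11000, so use break Q=11000: TC = 21,800×$107.50 + (21,800/11000.0)×417 + (11000.0/2)×0.32×$107.50 = $2,533,526.42.
Lowest total cost is $2,401,382.54 at Q = 722.0.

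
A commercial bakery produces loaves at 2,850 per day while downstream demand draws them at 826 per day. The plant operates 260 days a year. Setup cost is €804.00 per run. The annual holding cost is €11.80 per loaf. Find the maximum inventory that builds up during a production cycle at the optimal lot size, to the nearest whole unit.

I_max ≈ 4,559 loaves

Annual demand D = 826 × 260 = 214,760.
Production build-up factor (1 − d/p) = 1 − 826/2,850 = 0.7102.
Q* = √(2DS / (H(1 − d/p))) = √(2 × 214,760 × 804 / (11.8 × 0.7102)).
= √(345,334,080 / 8.3801) ≈ 6419.421.
Maximum inventory = Q*(1 − d/p) = 6419.421 × 0.7102 ≈ 4558.915.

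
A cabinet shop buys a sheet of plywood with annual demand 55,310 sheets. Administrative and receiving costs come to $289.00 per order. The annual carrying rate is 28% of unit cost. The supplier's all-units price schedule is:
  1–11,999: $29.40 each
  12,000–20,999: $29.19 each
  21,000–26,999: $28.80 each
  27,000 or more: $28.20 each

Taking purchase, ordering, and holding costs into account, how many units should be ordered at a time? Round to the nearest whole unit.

Holding cost per unit per year at price C is H = 0.28·C.
Evaluate total cost at each tier's feasible EOQ or, if the EOQ is below the tier, at the tier's minimum quantity.
EOQ at $29.40 = 1970.7 (feasible in tier 1): TC = 55,310×$29.40 + (55,310/1970.7)×289 + (1970.7/2)×0.28×$29.40 = $1,642,336.52.
EOQ at $29.19 = 1977.7 < 12000, so use break Q=12000: TC = 55,310×$29.19 + (55,310/12000.0)×289 + (12000.0/2)×0.28×$29.19 = $1,664,870.15.
EOQ at $28.80 = 1991.1 < 21000, so use break Q=21000: TC = 55,310×$28.80 + (55,310/21000.0)×289 + (21000.0/2)×0.28×$28.80 = $1,678,361.17.
EOQ at $28.20 = 2012.2 < 27000, so use break Q=27000: TC = 55,310×$28.20 + (55,310/27000.0)×289 + (27000.0/2)×0.28×$28.20 = $1,666,930.02.
Lowest total cost is $1,642,336.52 at Q = 1970.7.

Q* ≈ 1,971 sheets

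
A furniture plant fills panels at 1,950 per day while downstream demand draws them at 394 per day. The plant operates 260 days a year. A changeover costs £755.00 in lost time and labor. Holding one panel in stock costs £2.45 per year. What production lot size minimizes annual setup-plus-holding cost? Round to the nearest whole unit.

Annual demand D = 394 × 260 = 102,440.
Production build-up factor (1 − d/p) = 1 − 394/1,950 = 0.7979.
Q* = √(2DS / (H(1 − d/p))) = √(2 × 102,440 × 755 / (2.45 × 0.7979)).
= √(154,684,400 / 1.955) ≈ 8895.139.

Q* ≈ 8,895 panels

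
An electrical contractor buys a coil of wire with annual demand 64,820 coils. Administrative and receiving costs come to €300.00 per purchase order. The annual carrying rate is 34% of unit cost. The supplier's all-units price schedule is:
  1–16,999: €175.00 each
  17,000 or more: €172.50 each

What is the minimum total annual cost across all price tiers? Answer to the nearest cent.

Holding cost per unit per year at price C is H = 0.34·C.
Candidates are each tier's EOQ (if it falls in that tier) and each price-break quantity.
EOQ at €175.00 = 808.5 (feasible in tier 1): TC = 64,820×€175.00 + (64,820/808.5)×300 + (808.5/2)×0.34×€175.00 = €11,391,604.82.
EOQ at €172.50 = 814.3 < 17000, so use break Q=17000: TC = 64,820×€172.50 + (64,820/17000.0)×300 + (17000.0/2)×0.34×€172.50 = €11,681,118.88.
Lowest total cost among the candidates is at Q = 808.5.

TC* ≈ €11,391,604.82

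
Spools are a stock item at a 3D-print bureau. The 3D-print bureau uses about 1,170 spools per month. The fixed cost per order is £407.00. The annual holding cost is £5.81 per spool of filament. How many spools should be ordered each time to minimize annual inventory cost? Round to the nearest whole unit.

Q* ≈ 1,403 spools

Annual demand D = 1,170 × 12 = 14,040.
EOQ = √(2DS / H) = √(2 × 14,040 × 407 / 5.81).
= √(11,428,560 / 5.81) = √1,967,049.9139 ≈ 1402.516.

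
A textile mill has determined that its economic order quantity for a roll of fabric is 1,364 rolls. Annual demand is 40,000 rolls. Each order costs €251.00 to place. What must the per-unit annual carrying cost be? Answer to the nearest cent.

The basic EOQ model gives Q* = √(2DS/H); rearrange for the unknown.
From Q* = √(2DS/H): H = 2DS / Q*² = 2 × 40,000 × 251 / 1,364² = 10.7928.

H ≈ €10.79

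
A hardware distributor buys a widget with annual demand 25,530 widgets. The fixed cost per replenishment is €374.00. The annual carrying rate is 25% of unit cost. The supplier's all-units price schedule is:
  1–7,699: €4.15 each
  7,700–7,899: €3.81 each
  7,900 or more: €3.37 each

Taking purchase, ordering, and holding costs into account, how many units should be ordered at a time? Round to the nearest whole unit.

Holding cost per unit per year at price C is H = 0.25·C.
Candidates are each tier's EOQ (if it falls in that tier) and each price-break quantity.
EOQ at €4.15 = 4290.2 (feasible in tier 1): TC = 25,530×€4.15 + (25,530/4290.2)×374 + (4290.2/2)×0.25×€4.15 = €110,400.63.
EOQ at €3.81 = 4477.6 < 7700, so use break Q=7700: TC = 25,530×€3.81 + (25,530/7700.0)×374 + (7700.0/2)×0.25×€3.81 = €102,176.45.
EOQ at €3.37 = 4760.9 < 7900, so use break Q=7900: TC = 25,530×€3.37 + (25,530/7900.0)×374 + (7900.0/2)×0.25×€3.37 = €90,572.61.
Lowest total cost is €90,572.61 at Q = 7900.0.

Q* ≈ 7,900 widgets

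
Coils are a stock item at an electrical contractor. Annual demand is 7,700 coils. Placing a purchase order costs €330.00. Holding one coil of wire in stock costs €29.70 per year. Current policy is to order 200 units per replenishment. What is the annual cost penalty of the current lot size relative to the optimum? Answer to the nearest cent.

EOQ = √(2DS/H) = √(2 × 7,700 × 330 / 29.7) ≈ 413.66.
Cost at Q* = (D/Q*)S + (Q*/2)H = √(2DSH) ≈ €12,285.58.
Cost at Q = 200: (7,700/200)×330 + (200/2)×29.7 = €12,705.00 + €2,970.00 = €15,675.00.
Excess = €15,675.00 − €12,285.58 = €3,389.42.

Extra cost ≈ €3,389.42 per year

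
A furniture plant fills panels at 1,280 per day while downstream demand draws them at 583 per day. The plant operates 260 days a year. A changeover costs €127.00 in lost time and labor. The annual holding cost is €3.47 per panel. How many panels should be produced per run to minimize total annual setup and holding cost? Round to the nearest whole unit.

Q* ≈ 4,514 panels

Annual demand D = 583 × 260 = 151,580.
Production build-up factor (1 − d/p) = 1 − 583/1,280 = 0.5445.
Q* = √(2DS / (H(1 − d/p))) = √(2 × 151,580 × 127 / (3.47 × 0.5445)).
= √(38,501,320 / 1.8895) ≈ 4514.001.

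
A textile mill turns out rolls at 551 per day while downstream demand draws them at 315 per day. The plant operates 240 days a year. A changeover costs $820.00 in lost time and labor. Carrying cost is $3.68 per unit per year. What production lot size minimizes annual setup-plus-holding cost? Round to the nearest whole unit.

Annual demand D = 315 × 240 = 75,600.
Production build-up factor (1 − d/p) = 1 − 315/551 = 0.4283.
Q* = √(2DS / (H(1 − d/p))) = √(2 × 75,600 × 820 / (3.68 × 0.4283)).
= √(123,984,000 / 1.5762) ≈ 8869.083.

Q* ≈ 8,869 rolls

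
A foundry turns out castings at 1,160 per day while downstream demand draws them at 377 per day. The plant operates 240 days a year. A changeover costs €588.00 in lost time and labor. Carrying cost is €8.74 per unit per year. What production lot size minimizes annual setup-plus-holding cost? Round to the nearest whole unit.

Annual demand D = 377 × 240 = 90,480.
Production build-up factor (1 − d/p) = 1 − 377/1,160 = 0.6750.
Q* = √(2DS / (H(1 − d/p))) = √(2 × 90,480 × 588 / (8.74 × 0.6750)).
= √(106,404,480 / 5.8995) ≈ 4246.903.

Q* ≈ 4,247 castings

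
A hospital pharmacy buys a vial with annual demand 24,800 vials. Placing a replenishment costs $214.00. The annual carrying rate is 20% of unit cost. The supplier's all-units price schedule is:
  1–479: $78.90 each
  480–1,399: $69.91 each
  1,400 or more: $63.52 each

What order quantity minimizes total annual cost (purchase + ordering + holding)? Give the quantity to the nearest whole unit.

Holding cost per unit per year at price C is H = 0.20·C.
Candidates are each tier's EOQ (if it falls in that tier) and each price-break quantity.
Tier 1 ($78.90): EOQ = 820.2 exceeds tier's upper bound 479, so this tier is dominated.
EOQ at $69.91 = 871.3 (feasible in tier 2): TC = 24,800×$69.91 + (24,800/871.3)×214 + (871.3/2)×0.20×$69.91 = $1,745,950.39.
EOQ at $63.52 = 914.1 < 1400, so use break Q=1400: TC = 24,800×$63.52 + (24,800/1400.0)×214 + (1400.0/2)×0.20×$63.52 = $1,587,979.66.
Lowest total cost is $1,587,979.66 at Q = 1400.0.

Q* ≈ 1,400 vials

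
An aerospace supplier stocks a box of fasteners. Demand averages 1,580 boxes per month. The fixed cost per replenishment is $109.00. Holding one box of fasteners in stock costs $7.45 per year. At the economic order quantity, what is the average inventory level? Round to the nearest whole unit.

Average inventory ≈ 372 boxes

Annual demand D = 1,580 × 12 = 18,960.
The optimal lot size = √(2DS/H) = √(2 × 18,960 × 109 / 7.45) ≈ 744.85.
Average inventory = Q*/2 ≈ 744.85 / 2 = 372.425.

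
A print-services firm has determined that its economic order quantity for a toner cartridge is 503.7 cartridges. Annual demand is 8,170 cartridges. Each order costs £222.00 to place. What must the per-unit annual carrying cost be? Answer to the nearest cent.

The basic EOQ model gives Q* = √(2DS/H); rearrange for the unknown.
From Q* = √(2DS/H): H = 2DS / Q*² = 2 × 8,170 × 222 / 503.7² = 14.2975.

H ≈ £14.30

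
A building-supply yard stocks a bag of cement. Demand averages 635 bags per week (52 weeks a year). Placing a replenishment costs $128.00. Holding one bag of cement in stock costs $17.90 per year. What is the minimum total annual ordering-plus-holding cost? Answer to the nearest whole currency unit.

Annual demand D = 635 × 52 = 33,020.
The optimal lot size = √(2DS/H) = √(2 × 33,020 × 128 / 17.9) ≈ 687.20.
At the optimum the two cost components are equal, so total cost = 2·(Q*/2)H = Q*·H.
Minimum total = √(2DSH) = √(2 × 33,020 × 128 × 17.9) ≈ 12300.847.

TC* ≈ $12,301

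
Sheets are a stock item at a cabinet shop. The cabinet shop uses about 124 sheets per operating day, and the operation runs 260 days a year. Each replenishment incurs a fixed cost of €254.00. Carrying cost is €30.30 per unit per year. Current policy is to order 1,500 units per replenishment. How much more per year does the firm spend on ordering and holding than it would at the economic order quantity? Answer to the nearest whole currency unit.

Annual demand D = 124 × 260 = 32,240.
EOQ = √(2DS/H) = √(2 × 32,240 × 254 / 30.3) ≈ 735.20.
Cost at Q* = (D/Q*)S + (Q*/2)H = √(2DSH) ≈ €22,276.69.
Cost at Q = 1,500: (32,240/1,500)×254 + (1,500/2)×30.3 = €5,459.31 + €22,725.00 = €28,184.31.
Excess = €28,184.31 − €22,276.69 = €5,907.62.

Extra cost ≈ €5,908 per year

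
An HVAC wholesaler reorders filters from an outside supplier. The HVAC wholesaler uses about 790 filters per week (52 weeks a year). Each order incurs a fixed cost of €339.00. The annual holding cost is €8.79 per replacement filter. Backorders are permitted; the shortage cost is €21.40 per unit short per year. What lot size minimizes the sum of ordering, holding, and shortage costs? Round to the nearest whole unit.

Q* ≈ 2,114 filters

Annual demand D = 790 × 52 = 41,080.
With planned backorders, Q* = √(2DS/H) · √((H+B)/B).
√(2DS/H) = √(2 × 41,080 × 339 / 8.79) = 1780.064.
√((H+B)/B) = √((8.79+21.4)/21.4) = 1.1877.
Q* ≈ 2114.269.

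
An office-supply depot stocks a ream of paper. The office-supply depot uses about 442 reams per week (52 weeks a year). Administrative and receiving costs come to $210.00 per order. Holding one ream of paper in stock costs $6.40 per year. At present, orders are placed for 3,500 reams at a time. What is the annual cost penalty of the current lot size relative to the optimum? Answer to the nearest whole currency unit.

Annual demand D = 442 × 52 = 22,984.
EOQ = √(2DS/H) = √(2 × 22,984 × 210 / 6.4) ≈ 1228.14.
Cost at Q* = (D/Q*)S + (Q*/2)H = √(2DSH) ≈ $7,860.09.
Cost at Q = 3,500: (22,984/3,500)×210 + (3,500/2)×6.4 = $1,379.04 + $11,200.00 = $12,579.04.
Excess = $12,579.04 − $7,860.09 = $4,718.95.

Extra cost ≈ $4,719 per year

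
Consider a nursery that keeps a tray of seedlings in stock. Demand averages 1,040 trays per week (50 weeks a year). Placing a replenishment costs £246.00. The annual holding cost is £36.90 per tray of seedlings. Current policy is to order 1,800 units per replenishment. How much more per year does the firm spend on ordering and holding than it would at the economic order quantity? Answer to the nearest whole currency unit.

Extra cost ≈ £9,591 per year

Annual demand D = 1,040 × 50 = 52,000.
EOQ = √(2DS/H) = √(2 × 52,000 × 246 / 36.9) ≈ 832.67.
Cost at Q* = (D/Q*)S + (Q*/2)H = √(2DSH) ≈ £30,725.39.
Cost at Q = 1,800: (52,000/1,800)×246 + (1,800/2)×36.9 = £7,106.67 + £33,210.00 = £40,316.67.
Excess = £40,316.67 − £30,725.39 = £9,591.28.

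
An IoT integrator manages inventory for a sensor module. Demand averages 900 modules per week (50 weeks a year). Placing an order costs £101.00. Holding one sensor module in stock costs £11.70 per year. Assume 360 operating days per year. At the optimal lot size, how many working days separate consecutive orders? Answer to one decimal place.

T ≈ 7.1 days

Annual demand D = 900 × 50 = 45,000.
The optimal lot size = √(2DS/H) = √(2 × 45,000 × 101 / 11.7) ≈ 881.43.
Cycle time = Q*/D × 360 = 881.43 / 45,000 × 360 ≈ 7.051 days.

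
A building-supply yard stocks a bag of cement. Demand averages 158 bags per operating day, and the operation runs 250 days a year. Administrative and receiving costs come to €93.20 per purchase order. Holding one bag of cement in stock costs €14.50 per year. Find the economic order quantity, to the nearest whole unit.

Q* ≈ 713 bags

Annual demand D = 158 × 250 = 39,500.
EOQ = √(2DS / H) = √(2 × 39,500 × 93.2 / 14.5).
= √(7,362,800 / 14.5) = √507,779.3103 ≈ 712.586.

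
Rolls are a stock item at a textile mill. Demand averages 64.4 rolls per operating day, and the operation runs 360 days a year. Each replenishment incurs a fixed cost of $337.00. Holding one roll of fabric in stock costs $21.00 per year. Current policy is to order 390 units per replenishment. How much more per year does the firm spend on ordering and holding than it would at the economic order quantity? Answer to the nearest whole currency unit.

Extra cost ≈ $6,014 per year

Annual demand D = 64.4 × 360 = 23,184.
EOQ = √(2DS/H) = √(2 × 23,184 × 337 / 21) ≈ 862.61.
Cost at Q* = (D/Q*)S + (Q*/2)H = √(2DSH) ≈ $18,114.81.
Cost at Q = 390: (23,184/390)×337 + (390/2)×21 = $20,033.35 + $4,095.00 = $24,128.35.
Excess = $24,128.35 − $18,114.81 = $6,013.54.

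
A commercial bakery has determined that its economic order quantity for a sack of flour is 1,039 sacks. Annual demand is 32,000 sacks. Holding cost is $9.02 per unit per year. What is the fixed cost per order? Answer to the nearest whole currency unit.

The basic EOQ model gives Q* = √(2DS/H); rearrange for the unknown.
From Q* = √(2DS/H): S = Q*²H / (2D) = 1,039² × 9.02 / (2 × 32,000) = 152.1450.

S ≈ $152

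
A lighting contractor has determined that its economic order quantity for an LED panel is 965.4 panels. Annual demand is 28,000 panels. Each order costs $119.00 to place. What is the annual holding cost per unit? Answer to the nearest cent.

H ≈ $7.15

The basic EOQ model gives Q* = √(2DS/H); rearrange for the unknown.
From Q* = √(2DS/H): H = 2DS / Q*² = 2 × 28,000 × 119 / 965.4² = 7.1502.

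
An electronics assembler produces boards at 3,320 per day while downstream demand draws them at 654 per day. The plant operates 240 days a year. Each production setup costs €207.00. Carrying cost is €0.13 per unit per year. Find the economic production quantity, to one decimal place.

Q* ≈ 24,949.5 boards

Annual demand D = 654 × 240 = 156,960.
Production build-up factor (1 − d/p) = 1 − 654/3,320 = 0.8030.
Q* = √(2DS / (H(1 − d/p))) = √(2 × 156,960 × 207 / (0.13 × 0.8030)).
= √(64,981,440 / 0.1044) ≈ 24949.506.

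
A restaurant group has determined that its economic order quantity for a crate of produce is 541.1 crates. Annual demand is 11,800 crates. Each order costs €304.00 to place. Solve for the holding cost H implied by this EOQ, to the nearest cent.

The basic EOQ model gives Q* = √(2DS/H); rearrange for the unknown.
From Q* = √(2DS/H): H = 2DS / Q*² = 2 × 11,800 × 304 / 541.1² = 24.5036.

H ≈ €24.50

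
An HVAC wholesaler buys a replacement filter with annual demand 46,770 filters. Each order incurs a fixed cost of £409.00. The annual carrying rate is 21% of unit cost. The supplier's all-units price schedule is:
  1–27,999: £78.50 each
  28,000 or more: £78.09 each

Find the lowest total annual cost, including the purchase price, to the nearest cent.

TC* ≈ £3,696,558.36

Holding cost per unit per year at price C is H = 0.21·C.
For each price level, check whether its EOQ is feasible; otherwise the best quantity at that price is the breakpoint.
EOQ at £78.50 = 1523.4 (feasible in tier 1): TC = 46,770×£78.50 + (46,770/1523.4)×409 + (1523.4/2)×0.21×£78.50 = £3,696,558.36.
EOQ at £78.09 = 1527.4 < 28000, so use break Q=28000: TC = 46,770×£78.09 + (46,770/28000.0)×409 + (28000.0/2)×0.21×£78.09 = £3,882,537.08.
Lowest total cost among the candidates is at Q = 1523.4.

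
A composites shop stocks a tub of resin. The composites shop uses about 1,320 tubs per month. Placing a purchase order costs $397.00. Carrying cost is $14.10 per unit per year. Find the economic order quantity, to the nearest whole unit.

Q* ≈ 944 tubs

Annual demand D = 1,320 × 12 = 15,840.
EOQ = √(2DS / H) = √(2 × 15,840 × 397 / 14.1).
= √(12,576,960 / 14.1) = √891,982.9787 ≈ 944.449.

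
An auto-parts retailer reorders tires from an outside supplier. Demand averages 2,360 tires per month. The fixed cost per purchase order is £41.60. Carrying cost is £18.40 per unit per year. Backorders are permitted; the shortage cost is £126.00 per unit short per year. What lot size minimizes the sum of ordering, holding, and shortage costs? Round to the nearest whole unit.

Annual demand D = 2,360 × 12 = 28,320.
With planned backorders, Q* = √(2DS/H) · √((H+B)/B).
√(2DS/H) = √(2 × 28,320 × 41.6 / 18.4) = 357.849.
√((H+B)/B) = √((18.4+126)/126) = 1.0705.
Q* ≈ 383.087.

Q* ≈ 383 tires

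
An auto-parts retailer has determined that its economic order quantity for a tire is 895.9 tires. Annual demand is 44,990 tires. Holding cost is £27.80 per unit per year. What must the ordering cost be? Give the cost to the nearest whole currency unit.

Invert the EOQ relation Q*² = 2DS/H.
From Q* = √(2DS/H): S = Q*²H / (2D) = 895.9² × 27.8 / (2 × 44,990) = 247.9807.

S ≈ £248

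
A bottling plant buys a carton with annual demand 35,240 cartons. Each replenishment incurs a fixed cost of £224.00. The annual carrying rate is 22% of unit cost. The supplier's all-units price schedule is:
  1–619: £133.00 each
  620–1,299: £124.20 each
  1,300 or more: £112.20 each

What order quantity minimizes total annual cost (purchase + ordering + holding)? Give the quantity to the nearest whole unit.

Q* ≈ 1,300 cartons

Holding cost per unit per year at price C is H = 0.22·C.
For each price level, check whether its EOQ is feasible; otherwise the best quantity at that price is the breakpoint.
Tier 1 (£133.00): EOQ = 734.5 exceeds tier's upper bound 619, so this tier is dominated.
EOQ at £124.20 = 760.1 (feasible in tier 2): TC = 35,240×£124.20 + (35,240/760.1)×224 + (760.1/2)×0.22×£124.20 = £4,397,577.65.
EOQ at £112.20 = 799.7 < 1300, so use break Q=1300: TC = 35,240×£112.20 + (35,240/1300.0)×224 + (1300.0/2)×0.22×£112.20 = £3,976,044.72.
Lowest total cost is £3,976,044.72 at Q = 1300.0.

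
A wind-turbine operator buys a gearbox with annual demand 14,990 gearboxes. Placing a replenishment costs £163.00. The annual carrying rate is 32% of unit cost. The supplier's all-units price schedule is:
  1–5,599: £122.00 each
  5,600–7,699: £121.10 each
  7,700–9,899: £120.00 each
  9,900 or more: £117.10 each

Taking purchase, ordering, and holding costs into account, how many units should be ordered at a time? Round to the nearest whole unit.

Holding cost per unit per year at price C is H = 0.32·C.
For each price level, check whether its EOQ is feasible; otherwise the best quantity at that price is the breakpoint.
EOQ at £122.00 = 353.8 (feasible in tier 1): TC = 14,990×£122.00 + (14,990/353.8)×163 + (353.8/2)×0.32×£122.00 = £1,842,592.25.
EOQ at £121.10 = 355.1 < 5600, so use break Q=5600: TC = 14,990×£121.10 + (14,990/5600.0)×163 + (5600.0/2)×0.32×£121.10 = £1,924,230.92.
EOQ at £120.00 = 356.7 < 7700, so use break Q=7700: TC = 14,990×£120.00 + (14,990/7700.0)×163 + (7700.0/2)×0.32×£120.00 = £1,946,957.32.
EOQ at £117.10 = 361.1 < 9900, so use break Q=9900: TC = 14,990×£117.10 + (14,990/9900.0)×163 + (9900.0/2)×0.32×£117.10 = £1,941,062.21.
Lowest total cost is £1,842,592.25 at Q = 353.8.

Q* ≈ 354 gearboxes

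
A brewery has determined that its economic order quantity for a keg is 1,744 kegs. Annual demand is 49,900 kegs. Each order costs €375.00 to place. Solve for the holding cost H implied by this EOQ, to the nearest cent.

The basic EOQ model gives Q* = √(2DS/H); rearrange for the unknown.
From Q* = √(2DS/H): H = 2DS / Q*² = 2 × 49,900 × 375 / 1,744² = 12.3046.

H ≈ €12.30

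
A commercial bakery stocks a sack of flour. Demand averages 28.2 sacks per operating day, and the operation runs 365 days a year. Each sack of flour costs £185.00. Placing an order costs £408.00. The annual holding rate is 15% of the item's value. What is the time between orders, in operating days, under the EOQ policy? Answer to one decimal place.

T ≈ 19.5 days

Annual demand D = 28.2 × 365 = 10,293.
Holding cost H = 0.15 × £185.00 = £27.7500 per unit per year.
The optimal lot size = √(2DS/H) = √(2 × 10,293 × 408 / 27.75) ≈ 550.15.
Cycle time = Q*/D × 365 = 550.15 / 10,293 × 365 ≈ 19.509 days.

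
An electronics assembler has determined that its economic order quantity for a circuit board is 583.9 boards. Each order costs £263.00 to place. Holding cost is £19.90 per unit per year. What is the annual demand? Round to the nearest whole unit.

The basic EOQ model gives Q* = √(2DS/H); rearrange for the unknown.
From Q* = √(2DS/H): D = Q*²H / (2S) = 583.9² × 19.9 / (2 × 263) = 12898.651.

D ≈ 12,899 boards per year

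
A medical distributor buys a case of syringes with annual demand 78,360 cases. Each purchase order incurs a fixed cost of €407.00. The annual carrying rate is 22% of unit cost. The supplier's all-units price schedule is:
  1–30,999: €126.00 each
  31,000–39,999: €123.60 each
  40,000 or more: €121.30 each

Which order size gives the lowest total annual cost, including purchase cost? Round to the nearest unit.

Holding cost per unit per year at price C is H = 0.22·C.
Evaluate total cost at each tier's feasible EOQ or, if the EOQ is below the tier, at the tier's minimum quantity.
EOQ at €126.00 = 1516.9 (feasible in tier 1): TC = 78,360×€126.00 + (78,360/1516.9)×407 + (1516.9/2)×0.22×€126.00 = €9,915,409.03.
EOQ at €123.60 = 1531.6 < 31000, so use break Q=31000: TC = 78,360×€123.60 + (78,360/31000.0)×407 + (31000.0/2)×0.22×€123.60 = €10,107,800.79.
EOQ at €121.30 = 1546.0 < 40000, so use break Q=40000: TC = 78,360×€121.30 + (78,360/40000.0)×407 + (40000.0/2)×0.22×€121.30 = €10,039,585.31.
Lowest total cost is €9,915,409.03 at Q = 1516.9.

Q* ≈ 1,517 cases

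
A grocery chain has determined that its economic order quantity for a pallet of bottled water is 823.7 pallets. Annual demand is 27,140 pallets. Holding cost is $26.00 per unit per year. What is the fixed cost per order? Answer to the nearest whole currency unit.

Invert the EOQ relation Q*² = 2DS/H.
From Q* = √(2DS/H): S = Q*²H / (2D) = 823.7² × 26 / (2 × 27,140) = 324.9912.

S ≈ $325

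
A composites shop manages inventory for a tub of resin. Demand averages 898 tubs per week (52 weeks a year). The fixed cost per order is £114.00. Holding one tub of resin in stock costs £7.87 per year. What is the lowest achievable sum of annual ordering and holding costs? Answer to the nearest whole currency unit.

TC* ≈ £9,154

Annual demand D = 898 × 52 = 46,696.
The optimal lot size = √(2DS/H) = √(2 × 46,696 × 114 / 7.87) ≈ 1163.11.
At Q*, ordering cost (D/Q*)S equals holding cost (Q*/2)H, each = √(DSH/2).
Minimum total = √(2DSH) = √(2 × 46,696 × 114 × 7.87) ≈ 9153.657.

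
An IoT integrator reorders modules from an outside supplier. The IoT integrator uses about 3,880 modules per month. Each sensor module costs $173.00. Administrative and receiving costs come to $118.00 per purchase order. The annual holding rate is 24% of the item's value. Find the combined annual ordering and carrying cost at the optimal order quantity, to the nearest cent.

TC* ≈ $21,359.50

Annual demand D = 3,880 × 12 = 46,560.
Holding cost H = 0.24 × $173.00 = $41.5200 per unit per year.
Q* = √(2DS/H) = √(2 × 46,560 × 118 / 41.52) ≈ 514.44.
At Q*, ordering cost (D/Q*)S equals holding cost (Q*/2)H, each = √(DSH/2).
Minimum total = √(2DSH) = √(2 × 46,560 × 118 × 41.52) ≈ 21359.504.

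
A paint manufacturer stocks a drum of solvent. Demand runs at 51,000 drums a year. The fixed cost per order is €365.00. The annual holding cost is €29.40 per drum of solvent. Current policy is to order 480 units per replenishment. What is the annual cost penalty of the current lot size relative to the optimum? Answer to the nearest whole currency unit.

EOQ = √(2DS/H) = √(2 × 51,000 × 365 / 29.4) ≈ 1125.31.
Cost at Q* = (D/Q*)S + (Q*/2)H = √(2DSH) ≈ €33,084.17.
Cost at Q = 480: (51,000/480)×365 + (480/2)×29.4 = €38,781.25 + €7,056.00 = €45,837.25.
Excess = €45,837.25 − €33,084.17 = €12,753.08.

Extra cost ≈ €12,753 per year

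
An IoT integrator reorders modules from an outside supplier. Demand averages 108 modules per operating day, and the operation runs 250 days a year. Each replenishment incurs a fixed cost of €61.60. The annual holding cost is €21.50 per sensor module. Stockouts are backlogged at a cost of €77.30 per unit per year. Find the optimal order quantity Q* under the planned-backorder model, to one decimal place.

Q* ≈ 444.7 modules

Annual demand D = 108 × 250 = 27,000.
With planned backorders, Q* = √(2DS/H) · √((H+B)/B).
√(2DS/H) = √(2 × 27,000 × 61.6 / 21.5) = 393.340.
√((H+B)/B) = √((21.5+77.3)/77.3) = 1.1305.
Q* ≈ 444.689.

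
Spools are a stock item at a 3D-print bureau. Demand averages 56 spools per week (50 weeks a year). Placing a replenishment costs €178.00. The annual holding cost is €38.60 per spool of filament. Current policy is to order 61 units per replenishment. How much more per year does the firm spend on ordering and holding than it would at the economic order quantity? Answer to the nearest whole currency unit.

Extra cost ≈ €3,145 per year

Annual demand D = 56 × 50 = 2,800.
EOQ = √(2DS/H) = √(2 × 2,800 × 178 / 38.6) ≈ 160.70.
Cost at Q* = (D/Q*)S + (Q*/2)H = √(2DSH) ≈ €6,202.94.
Cost at Q = 61: (2,800/61)×178 + (61/2)×38.6 = €8,170.49 + €1,177.30 = €9,347.79.
Excess = €9,347.79 − €6,202.94 = €3,144.85.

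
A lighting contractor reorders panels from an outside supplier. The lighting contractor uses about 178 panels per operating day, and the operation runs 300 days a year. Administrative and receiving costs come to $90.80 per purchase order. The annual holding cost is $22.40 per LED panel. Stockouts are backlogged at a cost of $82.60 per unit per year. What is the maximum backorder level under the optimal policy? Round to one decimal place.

Annual demand D = 178 × 300 = 53,400.
With planned backorders, Q* = √(2DS/H) · √((H+B)/B).
√(2DS/H) = √(2 × 53,400 × 90.8 / 22.4) = 657.968.
√((H+B)/B) = √((22.4+82.6)/82.6) = 1.1275.
Q* ≈ 741.838.
S* = Q* · H/(H+B) = 741.838 × 22.4/105 ≈ 158.259.

S* ≈ 158.3 panels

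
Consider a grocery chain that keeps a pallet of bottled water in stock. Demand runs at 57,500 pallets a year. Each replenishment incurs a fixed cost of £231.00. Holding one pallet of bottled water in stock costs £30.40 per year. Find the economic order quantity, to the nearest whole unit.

EOQ = √(2DS / H) = √(2 × 57,500 × 231 / 30.4).
= √(26,565,000 / 30.4) = √873,848.6842 ≈ 934.799.

Q* ≈ 935 pallets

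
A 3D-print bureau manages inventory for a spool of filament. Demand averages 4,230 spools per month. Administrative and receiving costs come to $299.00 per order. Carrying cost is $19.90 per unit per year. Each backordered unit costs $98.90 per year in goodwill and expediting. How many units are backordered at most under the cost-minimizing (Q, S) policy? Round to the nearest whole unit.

S* ≈ 227 spools

Annual demand D = 4,230 × 12 = 50,760.
With planned backorders, Q* = √(2DS/H) · √((H+B)/B).
√(2DS/H) = √(2 × 50,760 × 299 / 19.9) = 1235.051.
√((H+B)/B) = √((19.9+98.9)/98.9) = 1.0960.
Q* ≈ 1353.614.
S* = Q* · H/(H+B) = 1353.614 × 19.9/118.8 ≈ 226.742.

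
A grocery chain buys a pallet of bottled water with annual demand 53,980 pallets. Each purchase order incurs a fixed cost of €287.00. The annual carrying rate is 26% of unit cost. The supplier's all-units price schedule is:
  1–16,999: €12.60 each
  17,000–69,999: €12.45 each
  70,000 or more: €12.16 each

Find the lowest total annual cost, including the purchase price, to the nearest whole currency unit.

TC* ≈ €690,223

Holding cost per unit per year at price C is H = 0.26·C.
Candidates are each tier's EOQ (if it falls in that tier) and each price-break quantity.
EOQ at €12.60 = 3075.4 (feasible in tier 1): TC = 53,980×€12.60 + (53,980/3075.4)×287 + (3075.4/2)×0.26×€12.60 = €690,222.98.
EOQ at €12.45 = 3093.9 < 17000, so use break Q=17000: TC = 53,980×€12.45 + (53,980/17000.0)×287 + (17000.0/2)×0.26×€12.45 = €700,476.81.
EOQ at €12.16 = 3130.5 < 70000, so use break Q=70000: TC = 53,980×€12.16 + (53,980/70000.0)×287 + (70000.0/2)×0.26×€12.16 = €767,274.12.
Lowest total cost among the candidates is at Q = 3075.4.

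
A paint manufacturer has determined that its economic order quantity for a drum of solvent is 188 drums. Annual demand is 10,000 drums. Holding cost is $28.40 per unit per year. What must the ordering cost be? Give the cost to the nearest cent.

Squaring Q* = √(2DS/H) gives Q*² = 2DS/H.
From Q* = √(2DS/H): S = Q*²H / (2D) = 188² × 28.4 / (2 × 10,000) = 50.1885.

S ≈ $50.19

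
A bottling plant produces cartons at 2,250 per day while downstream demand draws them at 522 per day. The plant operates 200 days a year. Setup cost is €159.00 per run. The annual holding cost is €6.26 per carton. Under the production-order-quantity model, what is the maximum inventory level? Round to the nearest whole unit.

Annual demand D = 522 × 200 = 104,400.
Production build-up factor (1 − d/p) = 1 − 522/2,250 = 0.7680.
Q* = √(2DS / (H(1 − d/p))) = √(2 × 104,400 × 159 / (6.26 × 0.7680)).
= √(33,199,200 / 4.8077) ≈ 2627.823.
Maximum inventory = Q*(1 − d/p) = 2627.823 × 0.7680 ≈ 2018.168.

I_max ≈ 2,018 cartons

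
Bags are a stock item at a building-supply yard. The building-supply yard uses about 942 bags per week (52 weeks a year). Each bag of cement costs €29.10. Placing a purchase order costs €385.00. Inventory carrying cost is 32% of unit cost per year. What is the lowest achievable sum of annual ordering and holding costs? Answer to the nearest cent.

TC* ≈ €18,741.05

Annual demand D = 942 × 52 = 48,984.
Holding cost H = 0.32 × €29.10 = €9.3120 per unit per year.
Q* = √(2DS/H) = √(2 × 48,984 × 385 / 9.312) ≈ 2012.57.
At Q*, ordering cost (D/Q*)S equals holding cost (Q*/2)H, each = √(DSH/2).
Minimum total = √(2DSH) = √(2 × 48,984 × 385 × 9.312) ≈ 18741.052.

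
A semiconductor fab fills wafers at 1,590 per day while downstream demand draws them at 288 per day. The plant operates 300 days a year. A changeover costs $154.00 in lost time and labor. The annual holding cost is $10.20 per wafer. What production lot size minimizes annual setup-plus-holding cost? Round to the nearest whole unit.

Annual demand D = 288 × 300 = 86,400.
Production build-up factor (1 − d/p) = 1 − 288/1,590 = 0.8189.
Q* = √(2DS / (H(1 − d/p))) = √(2 × 86,400 × 154 / (10.2 × 0.8189)).
= √(26,611,200 / 8.3525) ≈ 1784.947.

Q* ≈ 1,785 wafers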